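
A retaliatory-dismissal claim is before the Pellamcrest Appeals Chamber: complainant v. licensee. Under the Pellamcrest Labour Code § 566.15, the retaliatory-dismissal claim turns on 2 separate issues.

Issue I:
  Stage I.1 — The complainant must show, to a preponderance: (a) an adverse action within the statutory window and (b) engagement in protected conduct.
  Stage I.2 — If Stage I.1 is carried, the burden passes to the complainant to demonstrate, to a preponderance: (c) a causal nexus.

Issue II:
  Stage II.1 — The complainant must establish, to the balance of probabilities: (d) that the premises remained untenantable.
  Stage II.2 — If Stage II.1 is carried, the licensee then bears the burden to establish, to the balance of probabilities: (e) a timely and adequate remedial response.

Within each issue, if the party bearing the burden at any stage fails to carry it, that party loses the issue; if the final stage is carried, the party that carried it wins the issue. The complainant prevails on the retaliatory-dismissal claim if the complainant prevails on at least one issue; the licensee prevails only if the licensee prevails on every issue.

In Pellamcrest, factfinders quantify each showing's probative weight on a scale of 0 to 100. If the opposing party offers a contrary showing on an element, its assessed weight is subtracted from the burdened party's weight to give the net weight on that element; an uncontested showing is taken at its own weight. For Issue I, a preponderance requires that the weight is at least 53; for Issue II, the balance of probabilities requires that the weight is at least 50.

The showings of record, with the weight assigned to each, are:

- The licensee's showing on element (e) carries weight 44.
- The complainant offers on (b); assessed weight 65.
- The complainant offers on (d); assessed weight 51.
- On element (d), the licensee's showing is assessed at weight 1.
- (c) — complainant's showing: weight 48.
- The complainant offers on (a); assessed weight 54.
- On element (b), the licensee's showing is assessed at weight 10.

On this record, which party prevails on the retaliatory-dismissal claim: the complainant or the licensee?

complainant

— Issue I —
Stage I.1 — burden on complainant; standard: a preponderance (weight is at least 53).
    (a): 54 ≥ 53 [met]
    (b): 65 − 10 = 55 ≥ 53 [met]
  Stage I.1 carried; the burden remains with the complainant.
Stage I.2 — burden on complainant; standard: a preponderance (weight is at least 53).
    (c): 48 < 53 [not met]
  Not every element is met, so the complainant fails to carry Stage I.2.
So the licensee prevails on this issue.
— Issue II —
Stage II.1 — burden on complainant; standard: the balance of probabilities (weight is at least 50).
    (d): 51 − 1 = 50 ≥ 50 [met]
  The complainant carries Stage II.1; the licensee now bears the burden.
Stage II.2 — burden on licensee; standard: the balance of probabilities (weight is at least 50).
    (e): 44 < 50 [not met]
  Not every element is met, so the licensee fails to carry Stage II.2.
The complainant prevails on this issue.
Per-issue: Issue I → licensee; Issue II → complainant. The complainant must prevail on at least one issue; overall, the complainant prevails.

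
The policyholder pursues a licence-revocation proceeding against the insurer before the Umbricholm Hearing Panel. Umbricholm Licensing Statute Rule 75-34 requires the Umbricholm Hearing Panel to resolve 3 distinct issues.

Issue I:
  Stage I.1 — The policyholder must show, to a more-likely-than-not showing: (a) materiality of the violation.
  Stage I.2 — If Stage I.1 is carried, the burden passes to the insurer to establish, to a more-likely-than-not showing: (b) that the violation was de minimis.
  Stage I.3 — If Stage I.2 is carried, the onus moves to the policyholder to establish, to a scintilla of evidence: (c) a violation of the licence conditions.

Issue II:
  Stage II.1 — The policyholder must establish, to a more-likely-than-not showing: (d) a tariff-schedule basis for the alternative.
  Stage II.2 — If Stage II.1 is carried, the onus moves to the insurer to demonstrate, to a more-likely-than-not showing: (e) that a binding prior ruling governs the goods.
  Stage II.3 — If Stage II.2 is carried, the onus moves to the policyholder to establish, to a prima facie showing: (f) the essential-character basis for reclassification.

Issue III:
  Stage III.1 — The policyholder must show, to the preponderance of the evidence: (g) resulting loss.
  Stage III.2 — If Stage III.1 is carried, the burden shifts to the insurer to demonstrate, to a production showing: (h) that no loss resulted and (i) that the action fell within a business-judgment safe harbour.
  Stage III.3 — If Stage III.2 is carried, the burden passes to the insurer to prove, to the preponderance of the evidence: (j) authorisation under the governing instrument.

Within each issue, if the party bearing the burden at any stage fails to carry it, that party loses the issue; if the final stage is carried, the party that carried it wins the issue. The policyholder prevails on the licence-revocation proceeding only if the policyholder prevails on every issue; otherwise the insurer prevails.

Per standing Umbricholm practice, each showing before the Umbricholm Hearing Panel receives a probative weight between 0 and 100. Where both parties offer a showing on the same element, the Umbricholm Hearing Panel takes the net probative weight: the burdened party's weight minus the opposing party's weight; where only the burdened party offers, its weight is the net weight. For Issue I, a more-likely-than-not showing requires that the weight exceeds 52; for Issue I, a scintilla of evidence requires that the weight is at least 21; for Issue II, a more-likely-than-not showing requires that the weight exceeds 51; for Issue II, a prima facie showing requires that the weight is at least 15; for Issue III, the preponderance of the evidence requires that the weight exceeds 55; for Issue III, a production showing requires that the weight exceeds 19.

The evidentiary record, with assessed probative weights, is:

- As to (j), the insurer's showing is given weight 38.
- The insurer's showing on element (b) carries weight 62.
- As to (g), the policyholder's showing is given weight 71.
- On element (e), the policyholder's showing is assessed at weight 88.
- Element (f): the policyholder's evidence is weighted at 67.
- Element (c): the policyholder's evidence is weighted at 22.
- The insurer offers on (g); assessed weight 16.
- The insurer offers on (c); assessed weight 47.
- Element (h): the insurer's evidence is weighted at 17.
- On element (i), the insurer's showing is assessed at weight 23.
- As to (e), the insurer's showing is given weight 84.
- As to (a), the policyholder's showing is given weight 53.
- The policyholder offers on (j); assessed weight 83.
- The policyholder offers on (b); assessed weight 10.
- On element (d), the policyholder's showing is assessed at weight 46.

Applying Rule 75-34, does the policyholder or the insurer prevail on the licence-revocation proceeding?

insurer

— Issue I —
Stage I.1 (policyholder, a more-likely-than-not showing, weight exceeds 52): (a) 53 > 52 — meets.
  Stage I.1 is satisfied; the onus moves to the insurer.
Stage I.2 (insurer, a more-likely-than-not showing, weight exceeds 52): (b) net 62−10=52 ≤ 52 — fails.
  Not every element is met, so the insurer fails to carry Stage I.2.
The policyholder prevails on this issue.
— Issue II —
At Stage II.1 the policyholder must meet a more-likely-than-not showing (weight exceeds 51): on (d) the weight is 46, which does not exceed 51, so (d) does not meet the standard.
  Stage II.1 not carried; the policyholder fails its burden.
So the insurer prevails on this issue.
— Issue III —
Stage III.1 — burden on policyholder; standard: the preponderance of the evidence (weight exceeds 55).
    (g): 71 − 16 = 55 ≤ 55 [not met]
  Not every element is met, so the policyholder fails to carry Stage III.1.
The insurer prevails on this issue.
Per-issue: Issue I → policyholder; Issue II → insurer; Issue III → insurer. The policyholder must prevail on every issue; overall, the insurer prevails.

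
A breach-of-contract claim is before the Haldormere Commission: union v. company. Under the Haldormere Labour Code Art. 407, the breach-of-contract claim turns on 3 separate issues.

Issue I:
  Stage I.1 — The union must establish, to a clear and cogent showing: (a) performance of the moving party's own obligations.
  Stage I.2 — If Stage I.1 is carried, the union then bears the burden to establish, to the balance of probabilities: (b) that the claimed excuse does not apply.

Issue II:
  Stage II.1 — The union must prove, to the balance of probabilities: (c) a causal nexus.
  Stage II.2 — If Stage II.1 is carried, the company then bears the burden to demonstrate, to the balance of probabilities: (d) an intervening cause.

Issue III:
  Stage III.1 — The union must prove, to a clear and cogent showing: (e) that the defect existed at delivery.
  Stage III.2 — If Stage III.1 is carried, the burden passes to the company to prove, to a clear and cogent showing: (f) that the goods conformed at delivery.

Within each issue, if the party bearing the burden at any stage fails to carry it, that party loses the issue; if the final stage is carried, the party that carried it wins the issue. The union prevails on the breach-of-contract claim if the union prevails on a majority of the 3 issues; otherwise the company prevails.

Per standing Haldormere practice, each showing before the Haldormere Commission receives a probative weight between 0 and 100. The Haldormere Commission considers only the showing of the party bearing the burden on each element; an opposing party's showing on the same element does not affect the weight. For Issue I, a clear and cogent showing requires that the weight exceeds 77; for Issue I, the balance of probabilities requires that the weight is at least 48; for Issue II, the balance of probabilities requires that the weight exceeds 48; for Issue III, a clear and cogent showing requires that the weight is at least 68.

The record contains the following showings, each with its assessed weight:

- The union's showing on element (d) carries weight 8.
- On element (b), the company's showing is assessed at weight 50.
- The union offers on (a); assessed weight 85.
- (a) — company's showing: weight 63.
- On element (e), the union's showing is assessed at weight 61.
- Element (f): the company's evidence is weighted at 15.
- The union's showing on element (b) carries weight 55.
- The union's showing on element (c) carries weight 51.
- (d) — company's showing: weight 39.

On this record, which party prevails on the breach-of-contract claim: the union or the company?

— Issue I —
Stage I.1 — burden on union; standard: a clear and cogent showing (weight exceeds 77).
    (a): 85 (company's 63 disregarded) > 77 [met]
  Stage I.1 is satisfied; the union continues to bear the burden.
Stage I.2 — burden on union; standard: the balance of probabilities (weight is at least 48).
    (b): 55 (company's 50 disregarded) ≥ 48 [met]
  Stage I.2 carried; the final stage is satisfied.
Every stage carried; the union prevails on this issue.
— Issue II —
Stage II.1 — burden on union; standard: the balance of probabilities (weight exceeds 48).
    (c): 51 > 48 [met]
  The union carries Stage II.1; the company now bears the burden.
Stage II.2 — burden on company; standard: the balance of probabilities (weight exceeds 48).
    (d): 39 (union's 8 disregarded) ≤ 48 [not met]
  Stage II.2 not carried; the company fails its burden.
The union prevails on this issue.
— Issue III —
Stage III.1 (union, a clear and cogent showing, weight is at least 68): (e) 61 < 68 — fails.
  Not every element is met, so the union fails to carry Stage III.1.
The analysis ends at Stage III.1; the company prevails on this issue.
Per-issue: Issue I → union; Issue II → union; Issue III → company. The union must prevail on a majority of issues; overall, the union prevails.

union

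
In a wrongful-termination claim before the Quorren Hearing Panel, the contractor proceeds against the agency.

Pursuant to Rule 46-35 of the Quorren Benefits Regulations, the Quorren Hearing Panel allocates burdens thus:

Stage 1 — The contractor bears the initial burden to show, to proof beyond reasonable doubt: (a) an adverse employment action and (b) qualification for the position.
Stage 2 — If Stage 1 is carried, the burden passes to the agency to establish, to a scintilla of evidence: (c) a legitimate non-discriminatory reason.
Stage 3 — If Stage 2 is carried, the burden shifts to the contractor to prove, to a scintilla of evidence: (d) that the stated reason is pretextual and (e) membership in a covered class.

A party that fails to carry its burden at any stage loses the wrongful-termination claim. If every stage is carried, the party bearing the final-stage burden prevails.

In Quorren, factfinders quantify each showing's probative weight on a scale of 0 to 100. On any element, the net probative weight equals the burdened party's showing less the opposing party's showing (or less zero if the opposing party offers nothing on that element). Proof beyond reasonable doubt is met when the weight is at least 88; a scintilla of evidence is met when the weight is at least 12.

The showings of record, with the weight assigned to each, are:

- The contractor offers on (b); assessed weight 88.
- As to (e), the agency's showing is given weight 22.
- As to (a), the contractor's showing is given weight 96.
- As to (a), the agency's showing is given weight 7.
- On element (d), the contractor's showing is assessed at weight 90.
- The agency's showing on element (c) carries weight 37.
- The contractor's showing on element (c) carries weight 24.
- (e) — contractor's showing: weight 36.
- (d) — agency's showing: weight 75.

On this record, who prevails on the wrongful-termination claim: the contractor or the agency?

contractor

Stage 1 — burden on contractor; standard: proof beyond reasonable doubt (weight is at least 88).
    (a): 96 − 7 = 89 ≥ 88 [met]
    (b): 88 ≥ 88 [met]
  Stage 1 carried; the burden shifts to the agency.
Stage 2 — burden on agency; standard: a scintilla of evidence (weight is at least 12).
    (c): 37 − 24 = 13 ≥ 12 [met]
  Stage 2 carried; the burden shifts to the contractor.
Stage 3 — burden on contractor; standard: a scintilla of evidence (weight is at least 12).
    (d): 90 − 75 = 15 ≥ 12 [met]
    (e): 36 − 22 = 14 ≥ 12 [met]
  All elements met at the final stage.
With every stage satisfied, the contractor prevails.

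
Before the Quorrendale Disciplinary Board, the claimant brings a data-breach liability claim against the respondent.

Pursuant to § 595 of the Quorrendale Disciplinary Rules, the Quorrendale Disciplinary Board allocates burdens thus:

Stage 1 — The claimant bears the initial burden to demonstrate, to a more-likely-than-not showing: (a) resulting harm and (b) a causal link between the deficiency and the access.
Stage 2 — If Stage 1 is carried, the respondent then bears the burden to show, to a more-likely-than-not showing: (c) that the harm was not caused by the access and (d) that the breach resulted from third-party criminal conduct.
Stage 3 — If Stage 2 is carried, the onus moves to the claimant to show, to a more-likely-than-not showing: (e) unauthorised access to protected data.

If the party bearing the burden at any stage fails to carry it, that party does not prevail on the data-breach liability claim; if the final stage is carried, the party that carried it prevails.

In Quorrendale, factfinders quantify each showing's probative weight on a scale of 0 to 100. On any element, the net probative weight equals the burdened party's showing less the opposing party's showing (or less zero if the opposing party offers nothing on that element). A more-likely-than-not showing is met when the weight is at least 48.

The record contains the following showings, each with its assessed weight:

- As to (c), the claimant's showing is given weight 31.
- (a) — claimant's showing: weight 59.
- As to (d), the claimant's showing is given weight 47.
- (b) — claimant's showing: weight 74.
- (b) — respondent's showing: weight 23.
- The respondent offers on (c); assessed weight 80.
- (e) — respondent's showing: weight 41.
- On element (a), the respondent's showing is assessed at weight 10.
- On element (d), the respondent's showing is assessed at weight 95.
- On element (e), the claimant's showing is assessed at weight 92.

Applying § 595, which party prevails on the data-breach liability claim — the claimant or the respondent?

Stage 1 — burden on claimant; standard: a more-likely-than-not showing (weight is at least 48).
    (a): 59 − 10 = 49 ≥ 48 [met]
    (b): 74 − 23 = 51 ≥ 48 [met]
  Stage 1 is satisfied; the onus moves to the respondent.
Stage 2 — burden on respondent; standard: a more-likely-than-not showing (weight is at least 48).
    (c): 80 − 31 = 49 ≥ 48 [met]
    (d): 95 − 47 = 48 ≥ 48 [met]
  The respondent carries Stage 2; the claimant now bears the burden.
Stage 3 — burden on claimant; standard: a more-likely-than-not showing (weight is at least 48).
    (e): 92 − 41 = 51 ≥ 48 [met]
  All elements met at the final stage.
Every stage carried; the claimant prevails.

claimant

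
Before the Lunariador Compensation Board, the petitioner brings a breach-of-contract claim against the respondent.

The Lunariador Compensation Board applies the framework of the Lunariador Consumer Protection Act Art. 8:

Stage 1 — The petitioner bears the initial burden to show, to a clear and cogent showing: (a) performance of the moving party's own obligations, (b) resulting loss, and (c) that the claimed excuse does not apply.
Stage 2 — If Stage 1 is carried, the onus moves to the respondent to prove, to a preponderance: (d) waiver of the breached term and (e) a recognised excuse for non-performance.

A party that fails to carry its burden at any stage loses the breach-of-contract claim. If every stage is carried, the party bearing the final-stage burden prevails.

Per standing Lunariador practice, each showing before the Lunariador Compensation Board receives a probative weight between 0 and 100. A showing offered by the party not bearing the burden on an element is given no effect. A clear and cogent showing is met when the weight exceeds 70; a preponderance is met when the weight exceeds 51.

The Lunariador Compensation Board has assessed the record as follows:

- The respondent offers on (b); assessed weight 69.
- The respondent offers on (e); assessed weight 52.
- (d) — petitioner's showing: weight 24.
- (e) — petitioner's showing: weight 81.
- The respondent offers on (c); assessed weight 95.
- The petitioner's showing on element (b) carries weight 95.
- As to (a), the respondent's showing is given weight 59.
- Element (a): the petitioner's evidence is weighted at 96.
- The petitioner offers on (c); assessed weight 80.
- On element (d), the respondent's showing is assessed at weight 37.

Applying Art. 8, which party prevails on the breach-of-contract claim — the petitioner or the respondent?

At Stage 1 the petitioner must meet a clear and cogent showing (weight exceeds 70): on (a) the weight is 96 (the respondent's 59 is given no effect), which does exceed 70, so (a) meets the standard; on (b) the weight is 95 (the respondent's 69 is given no effect), > 70, so (b) meets the standard; on (c) the weight is 80 (the respondent's 95 is given no effect), which does exceed 70, so (c) meets the standard.
  Stage 1 carried; the burden shifts to the respondent.
At Stage 2 the respondent must meet a preponderance (weight exceeds 51): on (d) the weight is 37 (the petitioner's 24 is given no effect), which does not exceed 51, so (d) does not meet the standard; on (e) the weight is 52 (the petitioner's 81 is given no effect), which does exceed 51, so (e) meets the standard.
  The respondent does not carry Stage 2.
The petitioner prevails.

petitioner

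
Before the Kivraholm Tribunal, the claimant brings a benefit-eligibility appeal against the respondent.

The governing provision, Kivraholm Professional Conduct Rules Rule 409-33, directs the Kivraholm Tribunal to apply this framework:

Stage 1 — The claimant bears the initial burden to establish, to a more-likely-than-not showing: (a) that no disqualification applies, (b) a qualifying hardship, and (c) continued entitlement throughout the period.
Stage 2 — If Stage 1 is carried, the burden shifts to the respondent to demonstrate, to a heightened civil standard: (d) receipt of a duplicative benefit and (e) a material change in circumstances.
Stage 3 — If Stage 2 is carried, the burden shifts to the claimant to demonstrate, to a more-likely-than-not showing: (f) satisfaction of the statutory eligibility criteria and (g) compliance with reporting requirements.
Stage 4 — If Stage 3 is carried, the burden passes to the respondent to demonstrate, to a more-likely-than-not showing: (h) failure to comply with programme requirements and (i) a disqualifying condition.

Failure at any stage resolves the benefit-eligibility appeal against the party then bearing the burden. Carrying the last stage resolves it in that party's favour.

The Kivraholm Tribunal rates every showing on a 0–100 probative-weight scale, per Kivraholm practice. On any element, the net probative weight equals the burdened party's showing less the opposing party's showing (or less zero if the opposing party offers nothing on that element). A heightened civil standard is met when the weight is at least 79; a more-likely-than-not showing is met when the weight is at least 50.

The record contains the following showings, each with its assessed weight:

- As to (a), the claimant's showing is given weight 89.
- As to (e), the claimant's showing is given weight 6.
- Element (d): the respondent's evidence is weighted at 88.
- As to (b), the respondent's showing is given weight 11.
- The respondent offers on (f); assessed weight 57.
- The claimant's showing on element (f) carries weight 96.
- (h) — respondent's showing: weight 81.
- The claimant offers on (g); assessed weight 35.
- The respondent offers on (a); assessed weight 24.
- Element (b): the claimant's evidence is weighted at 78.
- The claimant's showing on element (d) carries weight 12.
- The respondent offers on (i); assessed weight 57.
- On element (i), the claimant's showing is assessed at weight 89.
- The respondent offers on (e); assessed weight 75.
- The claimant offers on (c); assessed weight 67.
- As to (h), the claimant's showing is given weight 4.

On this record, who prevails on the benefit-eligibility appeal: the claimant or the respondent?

At Stage 1 the claimant must meet a more-likely-than-not showing (weight is at least 50): on (a) the weight is 89 less the opposing 24 gives net 65, ≥ 50, so (a) meets the standard; on (b) the weight is 78 less the opposing 11 gives net 67, ≥ 50, so (b) meets the standard; on (c) the weight is 67, ≥ 50, so (c) meets the standard.
  Stage 1 carried; the burden shifts to the respondent.
At Stage 2 the respondent must meet a heightened civil standard (weight is at least 79): on (d) the weight is 88 less the opposing 12 gives net 76, < 79, so (d) does not meet the standard; on (e) the weight is 75 less the opposing 6 gives net 69, < 79, so (e) does not meet the standard.
  The respondent does not carry Stage 2.
So the claimant prevails.

claimant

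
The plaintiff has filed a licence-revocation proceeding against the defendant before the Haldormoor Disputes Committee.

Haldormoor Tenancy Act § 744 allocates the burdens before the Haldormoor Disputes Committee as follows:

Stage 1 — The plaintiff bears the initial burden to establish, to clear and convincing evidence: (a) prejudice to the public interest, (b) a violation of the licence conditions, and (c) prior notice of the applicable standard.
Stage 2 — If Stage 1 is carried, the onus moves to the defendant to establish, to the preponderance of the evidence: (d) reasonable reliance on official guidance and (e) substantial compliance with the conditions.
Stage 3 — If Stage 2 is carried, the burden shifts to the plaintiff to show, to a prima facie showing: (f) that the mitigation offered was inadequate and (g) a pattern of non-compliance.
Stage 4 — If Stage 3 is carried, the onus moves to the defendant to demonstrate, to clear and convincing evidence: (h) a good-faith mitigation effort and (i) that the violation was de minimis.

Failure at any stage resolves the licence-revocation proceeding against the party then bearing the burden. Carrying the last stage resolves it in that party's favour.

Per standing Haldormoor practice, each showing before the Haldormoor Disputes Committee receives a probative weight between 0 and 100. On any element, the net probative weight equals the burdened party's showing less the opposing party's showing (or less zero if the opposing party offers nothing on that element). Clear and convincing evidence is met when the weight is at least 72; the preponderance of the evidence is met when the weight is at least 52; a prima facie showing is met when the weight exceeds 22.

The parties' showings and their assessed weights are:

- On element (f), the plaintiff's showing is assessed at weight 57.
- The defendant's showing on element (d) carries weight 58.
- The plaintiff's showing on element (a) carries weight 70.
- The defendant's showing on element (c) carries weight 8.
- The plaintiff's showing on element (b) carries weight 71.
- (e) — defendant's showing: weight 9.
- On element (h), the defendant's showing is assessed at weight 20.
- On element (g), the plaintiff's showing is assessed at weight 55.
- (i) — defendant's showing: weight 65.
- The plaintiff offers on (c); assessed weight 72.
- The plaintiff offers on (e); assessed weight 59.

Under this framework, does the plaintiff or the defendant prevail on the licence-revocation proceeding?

Stage 1 — burden on plaintiff; standard: clear and convincing evidence (weight is at least 72).
    (a): 70 < 72 [not met]
    (b): 71 < 72 [not met]
    (c): 72 − 8 = 64 < 72 [not met]
  The plaintiff does not carry Stage 1.
So the defendant prevails.

defendant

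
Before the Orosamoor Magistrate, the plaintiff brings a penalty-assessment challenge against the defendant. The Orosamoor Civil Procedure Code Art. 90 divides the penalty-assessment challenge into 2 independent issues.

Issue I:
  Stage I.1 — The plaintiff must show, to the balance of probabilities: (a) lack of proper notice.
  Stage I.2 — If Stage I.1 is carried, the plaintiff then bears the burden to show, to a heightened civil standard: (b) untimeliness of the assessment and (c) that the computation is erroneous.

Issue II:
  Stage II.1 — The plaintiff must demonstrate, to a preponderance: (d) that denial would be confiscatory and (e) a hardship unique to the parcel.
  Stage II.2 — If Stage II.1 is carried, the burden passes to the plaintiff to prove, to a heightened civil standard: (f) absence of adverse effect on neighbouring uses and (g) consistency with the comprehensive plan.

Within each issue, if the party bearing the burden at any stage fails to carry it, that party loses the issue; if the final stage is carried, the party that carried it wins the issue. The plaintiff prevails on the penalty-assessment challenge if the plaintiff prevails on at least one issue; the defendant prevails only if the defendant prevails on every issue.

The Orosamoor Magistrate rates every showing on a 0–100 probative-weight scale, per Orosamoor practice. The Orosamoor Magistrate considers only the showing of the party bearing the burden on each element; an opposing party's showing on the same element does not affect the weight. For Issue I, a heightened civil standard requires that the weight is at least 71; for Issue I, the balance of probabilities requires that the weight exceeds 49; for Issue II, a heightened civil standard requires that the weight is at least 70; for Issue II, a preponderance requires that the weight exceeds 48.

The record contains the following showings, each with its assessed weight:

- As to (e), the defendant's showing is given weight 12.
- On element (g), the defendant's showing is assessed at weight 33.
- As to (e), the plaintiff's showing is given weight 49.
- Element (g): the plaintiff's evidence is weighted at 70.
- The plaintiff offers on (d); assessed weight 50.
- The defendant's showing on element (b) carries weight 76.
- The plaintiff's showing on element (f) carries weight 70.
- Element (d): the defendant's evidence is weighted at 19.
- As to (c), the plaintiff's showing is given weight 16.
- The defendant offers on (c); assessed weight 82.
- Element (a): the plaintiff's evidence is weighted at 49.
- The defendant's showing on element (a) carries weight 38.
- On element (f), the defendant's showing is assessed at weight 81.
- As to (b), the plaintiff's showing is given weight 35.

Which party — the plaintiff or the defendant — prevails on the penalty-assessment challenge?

— Issue I —
At Stage I.1 the plaintiff must meet the balance of probabilities (weight exceeds 49): on (a) the weight is 49 (the defendant's 38 is given no effect), which does not exceed 49, so (a) does not meet the standard.
  Stage I.1 not carried; the plaintiff fails its burden.
The analysis ends at Stage I.1; the defendant prevails on this issue.
— Issue II —
Stage II.1 (plaintiff, a preponderance, weight exceeds 48): (d) 50 (defendant's 19 disregarded) > 48 — meets; (e) 49 (defendant's 12 disregarded) > 48 — meets.
  Stage II.1 carried; the burden remains with the plaintiff.
Stage II.2 (plaintiff, a heightened civil standard, weight is at least 70): (f) 70 (defendant's 81 disregarded) ≥ 70 — meets; (g) 70 (defendant's 33 disregarded) ≥ 70 — meets.
  The plaintiff carries the last stage.
All stages carried — the plaintiff prevails on this issue.
Per-issue: Issue I → defendant; Issue II → plaintiff. The plaintiff must prevail on at least one issue; overall, the plaintiff prevails.

plaintiff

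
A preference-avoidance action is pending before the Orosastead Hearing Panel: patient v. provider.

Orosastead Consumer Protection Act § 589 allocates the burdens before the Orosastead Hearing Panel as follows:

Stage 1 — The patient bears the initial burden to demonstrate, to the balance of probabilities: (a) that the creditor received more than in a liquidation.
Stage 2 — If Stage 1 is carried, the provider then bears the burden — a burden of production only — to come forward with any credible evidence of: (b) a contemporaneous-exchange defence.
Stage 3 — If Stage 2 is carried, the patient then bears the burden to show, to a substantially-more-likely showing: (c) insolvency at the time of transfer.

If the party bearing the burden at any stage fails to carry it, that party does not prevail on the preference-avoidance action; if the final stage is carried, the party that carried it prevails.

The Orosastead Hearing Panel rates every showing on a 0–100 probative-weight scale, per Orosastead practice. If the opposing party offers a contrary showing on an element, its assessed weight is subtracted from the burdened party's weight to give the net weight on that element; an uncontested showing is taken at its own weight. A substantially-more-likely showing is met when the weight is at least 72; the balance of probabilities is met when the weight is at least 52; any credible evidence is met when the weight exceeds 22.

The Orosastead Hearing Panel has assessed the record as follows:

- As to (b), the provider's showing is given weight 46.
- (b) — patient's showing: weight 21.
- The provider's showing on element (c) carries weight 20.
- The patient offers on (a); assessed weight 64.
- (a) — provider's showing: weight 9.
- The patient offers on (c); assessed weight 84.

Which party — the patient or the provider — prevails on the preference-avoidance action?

provider

Stage 1 (patient, the balance of probabilities, weight is at least 52): (a) net 64−9=55 ≥ 52 — meets.
  Stage 1 is satisfied; the onus moves to the provider.
Stage 2 (provider, any credible evidence, weight exceeds 22): (b) net 46−21=25 > 22 — meets.
  The provider carries Stage 2; the patient now bears the burden.
Stage 3 (patient, a substantially-more-likely showing, weight is at least 72): (c) net 84−20=64 < 72 — fails.
  The patient does not carry Stage 3.
The analysis ends at Stage 3; the provider prevails.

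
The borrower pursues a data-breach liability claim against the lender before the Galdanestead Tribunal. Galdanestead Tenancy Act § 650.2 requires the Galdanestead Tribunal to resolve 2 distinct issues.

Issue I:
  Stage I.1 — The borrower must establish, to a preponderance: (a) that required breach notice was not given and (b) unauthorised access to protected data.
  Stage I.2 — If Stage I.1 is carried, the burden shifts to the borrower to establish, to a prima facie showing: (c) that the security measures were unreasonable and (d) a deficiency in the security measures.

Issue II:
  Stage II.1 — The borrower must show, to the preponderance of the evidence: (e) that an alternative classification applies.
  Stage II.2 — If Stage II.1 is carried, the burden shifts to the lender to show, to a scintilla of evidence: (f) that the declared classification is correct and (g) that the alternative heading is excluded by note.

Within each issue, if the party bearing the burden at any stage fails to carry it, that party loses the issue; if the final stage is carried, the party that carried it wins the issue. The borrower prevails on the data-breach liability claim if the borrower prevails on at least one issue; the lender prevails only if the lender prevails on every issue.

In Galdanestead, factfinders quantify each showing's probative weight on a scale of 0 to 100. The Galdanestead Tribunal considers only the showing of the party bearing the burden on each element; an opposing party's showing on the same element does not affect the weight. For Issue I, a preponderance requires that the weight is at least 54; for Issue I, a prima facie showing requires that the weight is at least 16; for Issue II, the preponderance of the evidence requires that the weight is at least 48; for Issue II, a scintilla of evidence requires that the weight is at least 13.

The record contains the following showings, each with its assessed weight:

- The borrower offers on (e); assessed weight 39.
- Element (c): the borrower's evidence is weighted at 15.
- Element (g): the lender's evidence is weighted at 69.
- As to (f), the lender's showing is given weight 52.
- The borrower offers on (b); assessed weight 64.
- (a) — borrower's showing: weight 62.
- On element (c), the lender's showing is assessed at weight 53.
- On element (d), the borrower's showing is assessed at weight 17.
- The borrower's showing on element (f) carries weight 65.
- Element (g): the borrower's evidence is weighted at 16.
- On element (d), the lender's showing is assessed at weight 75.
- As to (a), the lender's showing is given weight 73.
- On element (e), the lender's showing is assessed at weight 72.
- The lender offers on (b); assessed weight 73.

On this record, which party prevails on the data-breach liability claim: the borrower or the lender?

lender

— Issue I —
Stage I.1 (borrower, a preponderance, weight is at least 54): (a) 62 (lender's 73 disregarded) ≥ 54 — meets; (b) 64 (lender's 73 disregarded) ≥ 54 — meets.
  All elements met. The borrower retains the burden for Stage I.2.
Stage I.2 (borrower, a prima facie showing, weight is at least 16): (c) 15 (lender's 53 disregarded) < 16 — fails; (d) 17 (lender's 75 disregarded) ≥ 16 — meets.
  The borrower does not carry Stage I.2.
The analysis ends at Stage I.2; the lender prevails on this issue.
— Issue II —
At Stage II.1 the borrower must meet the preponderance of the evidence (weight is at least 48): on (e) the weight is 39 (the lender's 72 is given no effect), which does not reach 48, so (e) does not meet the standard.
  Stage II.1 not carried; the borrower fails its burden.
The lender prevails on this issue.
Per-issue: Issue I → lender; Issue II → lender. The borrower must prevail on at least one issue; overall, the lender prevails.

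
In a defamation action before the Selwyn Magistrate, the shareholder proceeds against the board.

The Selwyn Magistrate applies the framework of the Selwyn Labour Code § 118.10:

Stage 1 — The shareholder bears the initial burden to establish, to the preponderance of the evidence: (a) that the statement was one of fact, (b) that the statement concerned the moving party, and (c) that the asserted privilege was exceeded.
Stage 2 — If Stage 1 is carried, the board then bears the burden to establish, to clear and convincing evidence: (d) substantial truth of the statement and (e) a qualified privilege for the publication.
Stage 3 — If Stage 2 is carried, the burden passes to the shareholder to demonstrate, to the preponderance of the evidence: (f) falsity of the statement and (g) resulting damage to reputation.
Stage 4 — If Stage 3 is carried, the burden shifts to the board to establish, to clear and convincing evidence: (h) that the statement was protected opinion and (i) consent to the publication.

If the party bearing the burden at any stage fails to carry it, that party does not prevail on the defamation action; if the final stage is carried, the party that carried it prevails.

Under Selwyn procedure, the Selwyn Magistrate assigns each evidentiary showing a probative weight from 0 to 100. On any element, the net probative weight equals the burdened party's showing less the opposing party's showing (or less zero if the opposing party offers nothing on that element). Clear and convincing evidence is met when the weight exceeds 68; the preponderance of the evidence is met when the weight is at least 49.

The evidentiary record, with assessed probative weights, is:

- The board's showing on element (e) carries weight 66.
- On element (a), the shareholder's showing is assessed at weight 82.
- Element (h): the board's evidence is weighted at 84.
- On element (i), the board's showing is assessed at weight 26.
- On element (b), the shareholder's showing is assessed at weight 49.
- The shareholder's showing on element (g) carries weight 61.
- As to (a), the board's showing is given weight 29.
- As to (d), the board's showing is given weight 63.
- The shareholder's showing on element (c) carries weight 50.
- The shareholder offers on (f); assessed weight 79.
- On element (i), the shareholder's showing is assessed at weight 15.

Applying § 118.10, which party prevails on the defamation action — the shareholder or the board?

shareholder

Stage 1 — burden on shareholder; standard: the preponderance of the evidence (weight is at least 49).
    (a): 82 − 29 = 53 ≥ 49 [met]
    (b): 49 ≥ 49 [met]
    (c): 50 ≥ 49 [met]
  Stage 1 carried; the burden shifts to the board.
Stage 2 — burden on board; standard: clear and convincing evidence (weight exceeds 68).
    (d): 63 ≤ 68 [not met]
    (e): 66 ≤ 68 [not met]
  Not every element is met, so the board fails to carry Stage 2.
So the shareholder prevails.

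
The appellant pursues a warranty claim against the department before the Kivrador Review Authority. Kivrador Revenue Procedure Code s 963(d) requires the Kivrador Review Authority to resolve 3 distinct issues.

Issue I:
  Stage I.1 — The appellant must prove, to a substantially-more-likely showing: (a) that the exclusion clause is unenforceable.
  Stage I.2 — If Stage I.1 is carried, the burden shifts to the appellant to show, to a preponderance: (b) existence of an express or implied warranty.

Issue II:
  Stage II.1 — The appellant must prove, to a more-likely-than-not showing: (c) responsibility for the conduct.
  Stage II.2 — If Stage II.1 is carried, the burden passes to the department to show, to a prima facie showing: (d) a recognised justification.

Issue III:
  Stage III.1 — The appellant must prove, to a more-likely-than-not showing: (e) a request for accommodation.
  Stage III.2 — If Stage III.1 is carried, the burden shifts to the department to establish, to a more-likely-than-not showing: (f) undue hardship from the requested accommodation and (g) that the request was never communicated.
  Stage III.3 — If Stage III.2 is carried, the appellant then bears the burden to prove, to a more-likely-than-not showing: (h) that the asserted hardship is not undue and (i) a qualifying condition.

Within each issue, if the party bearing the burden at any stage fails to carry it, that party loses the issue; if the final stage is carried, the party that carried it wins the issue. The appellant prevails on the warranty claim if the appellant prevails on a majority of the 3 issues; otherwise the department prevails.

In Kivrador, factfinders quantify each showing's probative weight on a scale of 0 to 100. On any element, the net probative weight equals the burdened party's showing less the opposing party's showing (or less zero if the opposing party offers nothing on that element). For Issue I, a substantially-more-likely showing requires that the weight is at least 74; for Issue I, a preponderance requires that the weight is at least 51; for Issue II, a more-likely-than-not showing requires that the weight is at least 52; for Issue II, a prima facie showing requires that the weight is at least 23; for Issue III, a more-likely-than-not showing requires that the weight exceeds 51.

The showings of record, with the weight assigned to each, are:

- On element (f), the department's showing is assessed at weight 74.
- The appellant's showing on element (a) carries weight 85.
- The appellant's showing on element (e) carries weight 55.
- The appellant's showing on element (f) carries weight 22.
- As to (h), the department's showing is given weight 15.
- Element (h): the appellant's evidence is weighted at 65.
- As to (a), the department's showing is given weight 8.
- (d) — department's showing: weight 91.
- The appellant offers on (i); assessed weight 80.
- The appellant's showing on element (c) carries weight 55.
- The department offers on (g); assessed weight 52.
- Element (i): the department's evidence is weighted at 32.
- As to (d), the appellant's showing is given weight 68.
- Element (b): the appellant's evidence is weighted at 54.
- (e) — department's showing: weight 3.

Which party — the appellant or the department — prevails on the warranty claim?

— Issue I —
Stage I.1 — burden on appellant; standard: a substantially-more-likely showing (weight is at least 74).
    (a): 85 − 8 = 77 ≥ 74 [met]
  Stage I.1 is satisfied; the appellant continues to bear the burden.
Stage I.2 — burden on appellant; standard: a preponderance (weight is at least 51).
    (b): 54 ≥ 51 [met]
  All elements met at the final stage.
Every stage carried; the appellant prevails on this issue.
— Issue II —
Stage II.1 (appellant, a more-likely-than-not showing, weight is at least 52): (c) 55 ≥ 52 — meets.
  Stage II.1 is satisfied; the onus moves to the department.
Stage II.2 (department, a prima facie showing, weight is at least 23): (d) net 91−68=23 ≥ 23 — meets.
  The department carries the last stage.
All stages carried — the department prevails on this issue.
— Issue III —
Stage III.1 (appellant, a more-likely-than-not showing, weight exceeds 51): (e) net 55−3=52 > 51 — meets.
  Stage III.1 carried; the burden shifts to the department.
Stage III.2 (department, a more-likely-than-not showing, weight exceeds 51): (f) net 74−22=52 > 51 — meets; (g) 52 > 51 — meets.
  All elements met. The burden passes to the appellant.
Stage III.3 (appellant, a more-likely-than-not showing, weight exceeds 51): (h) net 65−15=50 ≤ 51 — fails; (i) net 80−32=48 ≤ 51 — fails.
  The appellant does not carry Stage III.3.
The analysis ends at Stage III.3; the department prevails on this issue.
Per-issue: Issue I → appellant; Issue II → department; Issue III → department. The appellant must prevail on a majority of issues; overall, the department prevails.

department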